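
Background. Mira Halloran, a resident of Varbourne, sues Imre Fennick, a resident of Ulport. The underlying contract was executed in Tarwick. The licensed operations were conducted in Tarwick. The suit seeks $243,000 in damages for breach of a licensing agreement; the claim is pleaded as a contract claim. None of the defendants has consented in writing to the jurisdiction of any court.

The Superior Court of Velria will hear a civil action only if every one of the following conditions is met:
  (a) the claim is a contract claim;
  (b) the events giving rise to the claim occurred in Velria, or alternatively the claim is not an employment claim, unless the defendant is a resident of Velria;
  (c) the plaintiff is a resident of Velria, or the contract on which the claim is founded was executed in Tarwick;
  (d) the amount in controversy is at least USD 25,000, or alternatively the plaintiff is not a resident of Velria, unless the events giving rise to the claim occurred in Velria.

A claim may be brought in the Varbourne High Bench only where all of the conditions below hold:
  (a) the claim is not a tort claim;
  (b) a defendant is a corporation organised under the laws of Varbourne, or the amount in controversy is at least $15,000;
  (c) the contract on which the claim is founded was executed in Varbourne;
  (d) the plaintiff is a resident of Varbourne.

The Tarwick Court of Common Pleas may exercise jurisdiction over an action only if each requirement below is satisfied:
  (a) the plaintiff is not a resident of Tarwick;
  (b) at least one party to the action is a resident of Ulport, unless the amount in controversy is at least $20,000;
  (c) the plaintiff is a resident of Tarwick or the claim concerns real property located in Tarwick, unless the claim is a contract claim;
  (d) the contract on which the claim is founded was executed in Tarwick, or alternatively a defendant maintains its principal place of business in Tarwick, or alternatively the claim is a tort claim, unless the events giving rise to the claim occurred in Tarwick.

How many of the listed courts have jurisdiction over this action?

The Superior Court of Velria:
  (a) The claim is a contract claim. Condition met.
  (b) The claim is a contract claim, not an employment claim, so one alternative holds. Condition met.
  (c) The contract was executed in Tarwick, which satisfies one of the alternatives. Condition met.
  (d) The amount in controversy is $243,000, which meets the 25,000 dollars floor, which satisfies one of the alternatives. Satisfied.
  → All conditions met; jurisdiction exists.
The Varbourne High Bench:
  (a) The claim is a contract claim, not a tort claim. Satisfied.
  (b) The amount in controversy is USD 243,000, which meets the 15,000 dollars floor, so this disjunct is met. Met.
  (c) The contract was executed in Tarwick, not Varbourne. Condition not met.
  (d) The plaintiff resides in Varbourne. Satisfied.
  → At least one condition fails; no jurisdiction.
The Tarwick Court of Common Pleas:
  (a) The plaintiff resides in Varbourne, which is not Tarwick. Met.
  (b) Imre Fennick resides in Ulport. Condition met.
  (c) The plaintiff resides in Varbourne, not Tarwick; the claim does not concern real property — none of the alternatives is met. However, the claim is a contract claim, so the 'unless' proviso supplies this condition. Met.
  (d) The contract was executed in Tarwick, so this disjunct is met. Satisfied.
  → The court has jurisdiction.
Courts with jurisdiction: the Superior Court of Velria, the Tarwick Court of Common Pleas — 2 in total.

2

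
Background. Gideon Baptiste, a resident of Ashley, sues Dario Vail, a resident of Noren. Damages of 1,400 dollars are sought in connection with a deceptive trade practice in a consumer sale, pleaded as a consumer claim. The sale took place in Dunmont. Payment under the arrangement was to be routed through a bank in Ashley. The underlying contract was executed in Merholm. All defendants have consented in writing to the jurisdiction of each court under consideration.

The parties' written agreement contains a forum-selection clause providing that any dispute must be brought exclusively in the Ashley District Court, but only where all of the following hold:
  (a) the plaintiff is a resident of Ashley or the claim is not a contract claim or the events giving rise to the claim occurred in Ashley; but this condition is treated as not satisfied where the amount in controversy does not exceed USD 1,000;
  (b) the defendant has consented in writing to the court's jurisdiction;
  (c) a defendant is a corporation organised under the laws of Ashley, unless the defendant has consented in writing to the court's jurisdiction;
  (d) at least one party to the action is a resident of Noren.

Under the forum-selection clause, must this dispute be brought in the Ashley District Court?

The Ashley District Court:
  (a) The plaintiff resides in Ashley, so this disjunct is met. And the carve-out is inapplicable — the amount in controversy is $1,400, above the USD 1,000 ceiling. Satisfied.
  (b) Every defendant has filed written consent. Condition met.
  (c) No defendant is a corporation. But every defendant has filed written consent, and the 'unless' clause therefore excuses the requirement. Condition met.
  (d) Dario Vail resides in Noren. Condition met.
  → Forum clause is triggered.

Yes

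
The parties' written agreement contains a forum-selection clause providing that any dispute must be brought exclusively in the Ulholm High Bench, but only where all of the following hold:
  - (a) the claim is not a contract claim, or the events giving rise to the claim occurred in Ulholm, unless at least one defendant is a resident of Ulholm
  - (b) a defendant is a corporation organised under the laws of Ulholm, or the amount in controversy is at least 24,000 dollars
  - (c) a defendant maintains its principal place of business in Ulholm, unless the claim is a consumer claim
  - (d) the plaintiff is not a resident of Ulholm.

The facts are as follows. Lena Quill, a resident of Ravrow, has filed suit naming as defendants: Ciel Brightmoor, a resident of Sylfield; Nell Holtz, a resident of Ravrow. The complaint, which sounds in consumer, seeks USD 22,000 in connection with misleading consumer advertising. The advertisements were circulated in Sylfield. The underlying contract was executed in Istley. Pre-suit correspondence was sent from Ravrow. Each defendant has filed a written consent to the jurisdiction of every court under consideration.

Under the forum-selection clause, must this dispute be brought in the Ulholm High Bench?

No

The Ulholm High Bench:
  (a) The claim is a consumer claim, not a contract claim — that alternative is enough. Met.
  (b) No defendant is a corporation; the amount in controversy is 22,000 dollars, below the USD 24,000 floor — every alternative fails. Condition not met.
  (c) No defendant is a corporation. However, the claim is a consumer claim, so the 'unless' proviso supplies this condition. Met.
  (d) The plaintiff resides in Ravrow, which is not Ulholm. Condition met.
  → The clause does not apply.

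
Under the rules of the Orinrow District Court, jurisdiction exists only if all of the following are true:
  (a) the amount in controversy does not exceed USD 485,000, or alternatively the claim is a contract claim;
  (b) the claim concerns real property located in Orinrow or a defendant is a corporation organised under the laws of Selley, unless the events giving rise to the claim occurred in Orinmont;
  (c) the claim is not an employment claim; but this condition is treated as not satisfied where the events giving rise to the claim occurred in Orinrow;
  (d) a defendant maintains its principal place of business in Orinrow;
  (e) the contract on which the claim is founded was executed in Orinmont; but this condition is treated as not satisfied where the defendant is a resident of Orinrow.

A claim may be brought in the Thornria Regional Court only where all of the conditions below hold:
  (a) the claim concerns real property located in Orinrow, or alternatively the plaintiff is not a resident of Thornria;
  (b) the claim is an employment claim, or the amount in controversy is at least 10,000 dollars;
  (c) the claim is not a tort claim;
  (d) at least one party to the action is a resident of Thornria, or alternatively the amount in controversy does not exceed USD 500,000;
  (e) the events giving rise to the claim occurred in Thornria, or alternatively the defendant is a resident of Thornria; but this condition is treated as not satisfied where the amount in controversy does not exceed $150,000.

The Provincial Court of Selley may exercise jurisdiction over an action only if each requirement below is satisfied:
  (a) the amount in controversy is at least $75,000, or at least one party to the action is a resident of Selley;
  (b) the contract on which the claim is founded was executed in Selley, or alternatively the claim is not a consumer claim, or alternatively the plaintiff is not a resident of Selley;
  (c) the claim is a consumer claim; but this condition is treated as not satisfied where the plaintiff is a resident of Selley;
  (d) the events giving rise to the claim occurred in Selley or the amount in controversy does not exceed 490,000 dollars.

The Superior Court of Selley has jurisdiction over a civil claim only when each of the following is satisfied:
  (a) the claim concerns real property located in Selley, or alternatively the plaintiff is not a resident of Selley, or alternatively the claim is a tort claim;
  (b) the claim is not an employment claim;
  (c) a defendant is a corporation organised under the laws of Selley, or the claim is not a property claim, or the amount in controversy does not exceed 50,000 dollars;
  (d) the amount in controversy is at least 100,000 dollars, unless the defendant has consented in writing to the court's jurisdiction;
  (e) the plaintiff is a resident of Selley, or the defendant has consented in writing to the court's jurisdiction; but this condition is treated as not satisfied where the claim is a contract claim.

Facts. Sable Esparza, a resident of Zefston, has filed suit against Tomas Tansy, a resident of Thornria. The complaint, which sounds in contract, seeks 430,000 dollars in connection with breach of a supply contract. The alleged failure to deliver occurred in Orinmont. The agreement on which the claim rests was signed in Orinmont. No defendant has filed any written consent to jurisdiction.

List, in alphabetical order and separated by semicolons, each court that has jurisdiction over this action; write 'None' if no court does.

The Orinrow District Court:
  (a) The amount in controversy is USD 430,000, within the $485,000 ceiling, so one alternative holds. Met.
  (b) The claim does not concern real property; no defendant is a corporation — every alternative fails. But the operative events occurred in Orinmont, and the 'unless' clause therefore excuses the requirement. Met.
  (c) The claim is a contract claim, not an employment claim. And the carve-out is inapplicable — the operative events occurred in Orinmont, not Orinrow. Met.
  (d) No defendant is a corporation. Fails.
  (e) The contract was executed in Orinmont. The exception is not triggered, since the defendant resides in Thornria, not Orinrow. Satisfied.
  → No jurisdiction.
The Thornria Regional Court:
  (a) The plaintiff resides in Zefston, which is not Thornria, which satisfies one of the alternatives. Met.
  (b) The amount in controversy is 430,000 dollars, which meets the $10,000 floor, which satisfies one of the alternatives. Condition met.
  (c) The claim is a contract claim, not a tort claim. Condition met.
  (d) Tomas Tansy resides in Thornria — that alternative is enough. Met.
  (e) The defendant resides in Thornria, so this disjunct is met. The carve-out does not apply: the amount in controversy is USD 430,000, above the 150,000 dollars ceiling. Satisfied.
  → Every requirement is satisfied — jurisdiction.
The Provincial Court of Selley:
  (a) The amount in controversy is USD 430,000, which meets the $75,000 floor, so this disjunct is met. Condition met.
  (b) The claim is a contract claim, not a consumer claim — that alternative is enough. Met.
  (c) The claim is a contract claim, not a consumer claim. Condition not met.
  (d) The amount in controversy is $430,000, within the USD 490,000 ceiling, which satisfies one of the alternatives. Met.
  → Not every requirement is met — no jurisdiction.
The Superior Court of Selley:
  (a) The plaintiff resides in Zefston, which is not Selley, so one alternative holds. Satisfied.
  (b) The claim is a contract claim, not an employment claim. Satisfied.
  (c) The claim is a contract claim, not a property claim, which satisfies one of the alternatives. Condition met.
  (d) The amount in controversy is $430,000, which meets the USD 100,000 floor. Satisfied.
  (e) The plaintiff resides in Zefston, not Selley; no such written consent has been filed — every alternative fails. Fails.
  → No jurisdiction.

the Thornria Regional Court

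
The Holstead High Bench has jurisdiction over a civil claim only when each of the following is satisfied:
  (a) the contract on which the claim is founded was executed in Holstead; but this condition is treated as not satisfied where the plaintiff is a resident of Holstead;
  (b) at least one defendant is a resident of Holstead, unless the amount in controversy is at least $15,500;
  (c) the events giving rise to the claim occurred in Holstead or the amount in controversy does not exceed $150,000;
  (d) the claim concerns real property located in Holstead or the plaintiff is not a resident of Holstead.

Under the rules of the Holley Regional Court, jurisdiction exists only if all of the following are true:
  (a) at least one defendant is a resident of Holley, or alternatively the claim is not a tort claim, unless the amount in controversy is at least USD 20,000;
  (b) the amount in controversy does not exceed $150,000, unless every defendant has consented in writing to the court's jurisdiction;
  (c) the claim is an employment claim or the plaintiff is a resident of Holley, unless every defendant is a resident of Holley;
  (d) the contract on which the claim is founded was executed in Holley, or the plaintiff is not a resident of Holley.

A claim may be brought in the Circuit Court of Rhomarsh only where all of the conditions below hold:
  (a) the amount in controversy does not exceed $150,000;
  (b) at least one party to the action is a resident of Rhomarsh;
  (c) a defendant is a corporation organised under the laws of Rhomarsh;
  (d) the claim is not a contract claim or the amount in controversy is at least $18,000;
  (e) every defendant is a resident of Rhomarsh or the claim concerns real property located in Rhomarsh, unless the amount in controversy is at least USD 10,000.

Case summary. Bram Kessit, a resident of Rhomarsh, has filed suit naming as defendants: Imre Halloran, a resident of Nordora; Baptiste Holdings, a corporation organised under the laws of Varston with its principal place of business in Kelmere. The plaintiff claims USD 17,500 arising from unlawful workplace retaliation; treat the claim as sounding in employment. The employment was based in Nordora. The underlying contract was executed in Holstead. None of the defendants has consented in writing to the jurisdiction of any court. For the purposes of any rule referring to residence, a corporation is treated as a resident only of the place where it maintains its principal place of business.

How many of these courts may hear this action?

The Holstead High Bench:
  (a) The contract was executed in Holstead. And the carve-out is inapplicable — the plaintiff resides in Rhomarsh, not Holstead. Condition met.
  (b) No defendant resides in Holstead (they reside in Nordora, Kelmere). But the amount in controversy is USD 17,500, which meets the 15,500 dollars floor, and the 'unless' clause therefore excuses the requirement. Satisfied.
  (c) The amount in controversy is 17,500 dollars, within the 150,000 dollars ceiling, so this disjunct is met. Condition met.
  (d) The plaintiff resides in Rhomarsh, which is not Holstead, so this disjunct is met. Satisfied.
  → All conditions met; jurisdiction exists.
The Holley Regional Court:
  (a) The claim is an employment claim, not a tort claim — that alternative is enough. Condition met.
  (b) The amount in controversy is 17,500 dollars, within the $150,000 ceiling. Condition met.
  (c) The claim is an employment claim, so this disjunct is met. Met.
  (d) The plaintiff resides in Rhomarsh, which is not Holley, so this disjunct is met. Condition met.
  → The court has jurisdiction.
The Circuit Court of Rhomarsh:
  (a) The amount in controversy is $17,500, within the $150,000 ceiling. Satisfied.
  (b) Bram Kessit resides in Rhomarsh. Met.
  (c) The corporate defendant(s) are organised in Varston, not Rhomarsh. Fails.
  (d) The claim is an employment claim, not a contract claim, so this disjunct is met. Satisfied.
  (e) The defendants reside as follows — Imre Halloran in Nordora, Baptiste Holdings in Kelmere — not all in Rhomarsh; the claim does not concern real property — every alternative fails. However, the amount in controversy is 17,500 dollars, which meets the 10,000 dollars floor, so the 'unless' proviso supplies this condition. Met.
  → No jurisdiction.
Courts with jurisdiction: the Holstead High Bench, the Holley Regional Court — 2 in total.

2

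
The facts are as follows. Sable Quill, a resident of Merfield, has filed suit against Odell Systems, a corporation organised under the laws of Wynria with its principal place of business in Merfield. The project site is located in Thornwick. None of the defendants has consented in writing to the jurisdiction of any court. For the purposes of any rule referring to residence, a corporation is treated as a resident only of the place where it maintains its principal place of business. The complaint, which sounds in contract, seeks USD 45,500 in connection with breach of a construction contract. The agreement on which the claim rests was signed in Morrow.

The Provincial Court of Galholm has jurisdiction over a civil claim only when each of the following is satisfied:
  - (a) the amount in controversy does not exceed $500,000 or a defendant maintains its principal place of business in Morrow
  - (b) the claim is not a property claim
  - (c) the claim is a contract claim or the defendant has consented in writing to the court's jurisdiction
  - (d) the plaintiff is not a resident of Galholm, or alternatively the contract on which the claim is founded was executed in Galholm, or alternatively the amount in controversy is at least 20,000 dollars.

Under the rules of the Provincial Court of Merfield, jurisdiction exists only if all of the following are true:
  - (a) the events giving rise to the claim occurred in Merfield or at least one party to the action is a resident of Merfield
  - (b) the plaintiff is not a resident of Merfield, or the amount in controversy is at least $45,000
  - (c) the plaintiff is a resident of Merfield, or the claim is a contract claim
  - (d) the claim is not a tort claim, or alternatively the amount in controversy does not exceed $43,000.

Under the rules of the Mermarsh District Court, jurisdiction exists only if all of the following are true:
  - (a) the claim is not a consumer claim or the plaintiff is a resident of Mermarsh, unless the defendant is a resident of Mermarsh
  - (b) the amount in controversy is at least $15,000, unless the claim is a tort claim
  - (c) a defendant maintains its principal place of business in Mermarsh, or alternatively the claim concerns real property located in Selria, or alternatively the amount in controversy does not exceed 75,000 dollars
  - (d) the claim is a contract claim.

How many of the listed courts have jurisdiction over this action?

3

The Provincial Court of Galholm:
  (a) The amount in controversy is $45,500, within the $500,000 ceiling — that alternative is enough. Satisfied.
  (b) The claim is a contract claim, not a property claim. Condition met.
  (c) The claim is a contract claim, so one alternative holds. Condition met.
  (d) The plaintiff resides in Merfield, which is not Galholm, so one alternative holds. Condition met.
  → The court has jurisdiction.
The Provincial Court of Merfield:
  (a) Sable Quill resides in Merfield, which satisfies one of the alternatives. Met.
  (b) The amount in controversy is 45,500 dollars, which meets the $45,000 floor, so one alternative holds. Met.
  (c) The plaintiff resides in Merfield, which satisfies one of the alternatives. Met.
  (d) The claim is a contract claim, not a tort claim, so this disjunct is met. Condition met.
  → All conditions met; jurisdiction exists.
The Mermarsh District Court:
  (a) The claim is a contract claim, not a consumer claim, so this disjunct is met. Satisfied.
  (b) The amount in controversy is $45,500, which meets the USD 15,000 floor. Condition met.
  (c) The amount in controversy is 45,500 dollars, within the 75,000 dollars ceiling, which satisfies one of the alternatives. Condition met.
  (d) The claim is a contract claim. Satisfied.
  → All conditions met; jurisdiction exists.
Courts with jurisdiction: the Provincial Court of Galholm, the Provincial Court of Merfield, the Mermarsh District Court — 3 in total.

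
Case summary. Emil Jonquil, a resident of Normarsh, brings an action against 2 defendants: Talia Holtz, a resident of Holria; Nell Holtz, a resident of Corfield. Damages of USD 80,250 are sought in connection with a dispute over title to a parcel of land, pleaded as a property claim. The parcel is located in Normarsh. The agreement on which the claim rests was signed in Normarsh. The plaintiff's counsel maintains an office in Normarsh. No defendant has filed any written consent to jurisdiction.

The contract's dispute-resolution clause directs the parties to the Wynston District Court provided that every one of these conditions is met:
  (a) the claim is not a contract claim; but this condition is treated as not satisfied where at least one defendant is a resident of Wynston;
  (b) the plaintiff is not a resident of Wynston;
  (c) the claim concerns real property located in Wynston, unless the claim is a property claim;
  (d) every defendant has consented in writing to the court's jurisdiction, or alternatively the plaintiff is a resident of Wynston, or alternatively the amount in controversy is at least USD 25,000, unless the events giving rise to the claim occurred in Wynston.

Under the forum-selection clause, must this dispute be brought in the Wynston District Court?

Yes

The Wynston District Court:
  (a) The claim is a property claim, not a contract claim. And the carve-out is inapplicable — no defendant resides in Wynston (they reside in Holria, Corfield). Satisfied.
  (b) The plaintiff resides in Normarsh, which is not Wynston. Satisfied.
  (c) The property lies in Normarsh, not Wynston. The proviso rescues it, though: the claim is a property claim. Met.
  (d) The amount in controversy is $80,250, which meets the USD 25,000 floor — that alternative is enough. Condition met.
  → The clause applies.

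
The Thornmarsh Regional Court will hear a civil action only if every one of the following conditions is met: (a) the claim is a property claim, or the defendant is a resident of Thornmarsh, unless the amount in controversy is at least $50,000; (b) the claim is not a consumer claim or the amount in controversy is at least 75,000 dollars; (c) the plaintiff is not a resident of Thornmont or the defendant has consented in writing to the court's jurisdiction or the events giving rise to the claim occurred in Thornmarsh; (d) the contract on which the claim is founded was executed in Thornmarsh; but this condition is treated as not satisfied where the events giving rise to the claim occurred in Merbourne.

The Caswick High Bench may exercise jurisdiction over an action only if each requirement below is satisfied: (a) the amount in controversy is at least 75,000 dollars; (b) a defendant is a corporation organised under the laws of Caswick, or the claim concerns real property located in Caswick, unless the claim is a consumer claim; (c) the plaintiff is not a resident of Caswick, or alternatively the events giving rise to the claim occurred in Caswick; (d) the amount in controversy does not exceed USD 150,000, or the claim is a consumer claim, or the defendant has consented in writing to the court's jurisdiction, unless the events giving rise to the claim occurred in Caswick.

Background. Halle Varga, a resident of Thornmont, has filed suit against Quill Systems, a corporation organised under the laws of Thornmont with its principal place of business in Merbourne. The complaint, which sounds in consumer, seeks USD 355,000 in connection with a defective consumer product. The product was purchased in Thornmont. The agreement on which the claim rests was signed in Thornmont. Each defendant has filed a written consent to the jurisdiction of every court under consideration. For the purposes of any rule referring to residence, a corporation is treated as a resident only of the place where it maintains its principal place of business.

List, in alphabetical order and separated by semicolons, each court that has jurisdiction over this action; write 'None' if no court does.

the Caswick High Bench

The Thornmarsh Regional Court:
  (a) The claim is a consumer claim, not a property claim; the defendant resides in Merbourne, not Thornmarsh — no alternative holds. However, the amount in controversy is USD 355,000, which meets the 50,000 dollars floor, so the 'unless' proviso supplies this condition. Condition met.
  (b) The amount in controversy is 355,000 dollars, which meets the USD 75,000 floor — that alternative is enough. Met.
  (c) Every defendant has filed written consent, so one alternative holds. Met.
  (d) The contract was executed in Thornmont, not Thornmarsh. Not satisfied.
  → No jurisdiction.
The Caswick High Bench:
  (a) The amount in controversy is $355,000, which meets the USD 75,000 floor. Met.
  (b) The corporate defendant(s) are organised in Thornmont, not Caswick; the claim does not concern real property — every alternative fails. But the claim is a consumer claim, and the 'unless' clause therefore excuses the requirement. Met.
  (c) The plaintiff resides in Thornmont, which is not Caswick — that alternative is enough. Condition met.
  (d) The claim is a consumer claim — that alternative is enough. Condition met.
  → Jurisdiction lies.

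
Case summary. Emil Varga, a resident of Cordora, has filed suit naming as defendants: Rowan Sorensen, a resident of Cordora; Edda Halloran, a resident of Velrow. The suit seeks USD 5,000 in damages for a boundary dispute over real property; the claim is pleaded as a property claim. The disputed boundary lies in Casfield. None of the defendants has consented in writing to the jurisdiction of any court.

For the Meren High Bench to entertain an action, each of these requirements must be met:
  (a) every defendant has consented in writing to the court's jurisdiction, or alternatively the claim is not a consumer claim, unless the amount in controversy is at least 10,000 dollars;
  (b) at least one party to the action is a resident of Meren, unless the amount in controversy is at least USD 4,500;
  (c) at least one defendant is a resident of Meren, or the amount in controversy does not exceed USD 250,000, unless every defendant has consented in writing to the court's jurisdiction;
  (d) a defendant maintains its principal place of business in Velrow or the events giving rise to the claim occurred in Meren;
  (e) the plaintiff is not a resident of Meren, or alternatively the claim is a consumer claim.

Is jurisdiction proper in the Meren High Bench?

No

The Meren High Bench:
  (a) The claim is a property claim, not a consumer claim — that alternative is enough. Satisfied.
  (b) No party resides in Meren. The proviso rescues it, though: the amount in controversy is $5,000, which meets the 4,500 dollars floor. Condition met.
  (c) The amount in controversy is 5,000 dollars, within the $250,000 ceiling, which satisfies one of the alternatives. Satisfied.
  (d) No defendant is a corporation; the operative events occurred in Casfield, not Meren — every alternative fails. Not met.
  (e) The plaintiff resides in Cordora, which is not Meren, which satisfies one of the alternatives. Condition met.
  → The court lacks jurisdiction.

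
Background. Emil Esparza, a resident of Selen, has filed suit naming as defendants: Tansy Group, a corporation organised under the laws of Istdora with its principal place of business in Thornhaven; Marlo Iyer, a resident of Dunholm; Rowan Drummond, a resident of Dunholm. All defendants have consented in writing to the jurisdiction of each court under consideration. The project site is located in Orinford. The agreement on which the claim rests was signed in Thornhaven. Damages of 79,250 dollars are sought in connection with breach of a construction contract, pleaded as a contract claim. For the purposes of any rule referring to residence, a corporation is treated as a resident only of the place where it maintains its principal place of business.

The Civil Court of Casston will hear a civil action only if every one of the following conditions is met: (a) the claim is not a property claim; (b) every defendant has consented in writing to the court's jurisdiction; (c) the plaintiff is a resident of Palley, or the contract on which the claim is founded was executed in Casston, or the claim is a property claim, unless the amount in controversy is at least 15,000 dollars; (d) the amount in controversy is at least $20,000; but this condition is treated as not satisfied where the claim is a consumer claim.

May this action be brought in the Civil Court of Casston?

Yes

The Civil Court of Casston:
  (a) The claim is a contract claim, not a property claim. Condition met.
  (b) Every defendant has filed written consent. Condition met.
  (c) The plaintiff resides in Selen, not Palley; the contract was executed in Thornhaven, not Casston; the claim is a contract claim, not a property claim — no alternative holds. But the amount in controversy is $79,250, which meets the USD 15,000 floor, and the 'unless' clause therefore excuses the requirement. Condition met.
  (d) The amount in controversy is $79,250, which meets the USD 20,000 floor. The carve-out does not apply: the claim is a contract claim, not a consumer claim. Satisfied.
  → The court has jurisdiction.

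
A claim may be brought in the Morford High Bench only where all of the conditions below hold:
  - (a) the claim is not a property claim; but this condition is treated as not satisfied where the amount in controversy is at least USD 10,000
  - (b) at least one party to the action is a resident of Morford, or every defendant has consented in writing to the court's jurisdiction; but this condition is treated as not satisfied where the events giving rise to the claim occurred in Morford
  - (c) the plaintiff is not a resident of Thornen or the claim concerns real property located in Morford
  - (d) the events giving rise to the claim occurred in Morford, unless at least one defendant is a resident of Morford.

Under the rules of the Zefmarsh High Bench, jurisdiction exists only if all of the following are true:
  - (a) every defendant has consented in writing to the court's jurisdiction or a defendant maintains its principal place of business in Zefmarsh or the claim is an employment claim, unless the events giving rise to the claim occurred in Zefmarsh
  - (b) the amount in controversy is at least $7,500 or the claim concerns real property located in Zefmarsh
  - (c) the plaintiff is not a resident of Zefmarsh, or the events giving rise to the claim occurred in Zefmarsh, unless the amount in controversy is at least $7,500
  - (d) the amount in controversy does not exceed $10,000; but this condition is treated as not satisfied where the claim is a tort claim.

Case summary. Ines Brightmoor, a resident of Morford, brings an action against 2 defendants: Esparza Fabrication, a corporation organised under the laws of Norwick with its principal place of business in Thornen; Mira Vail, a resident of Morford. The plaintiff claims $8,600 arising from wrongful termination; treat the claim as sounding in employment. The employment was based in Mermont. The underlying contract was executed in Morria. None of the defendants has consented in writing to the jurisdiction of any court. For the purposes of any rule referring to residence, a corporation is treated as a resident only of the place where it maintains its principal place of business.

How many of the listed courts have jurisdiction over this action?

2

The Morford High Bench:
  (a) The claim is an employment claim, not a property claim. The carve-out does not apply: the amount in controversy is USD 8,600, below the $10,000 floor. Condition met.
  (b) Ines Brightmoor resides in Morford, which satisfies one of the alternatives. And the carve-out is inapplicable — the operative events occurred in Mermont, not Morford. Met.
  (c) The plaintiff resides in Morford, which is not Thornen, so one alternative holds. Condition met.
  (d) The operative events occurred in Mermont, not Morford. The proviso rescues it, though: Mira Vail resides in Morford. Met.
  → Every requirement is satisfied — jurisdiction.
The Zefmarsh High Bench:
  (a) The claim is an employment claim, which satisfies one of the alternatives. Satisfied.
  (b) The amount in controversy is 8,600 dollars, which meets the USD 7,500 floor, so this disjunct is met. Met.
  (c) The plaintiff resides in Morford, which is not Zefmarsh, which satisfies one of the alternatives. Satisfied.
  (d) The amount in controversy is 8,600 dollars, within the $10,000 ceiling. And the carve-out is inapplicable — the claim is an employment claim, not a tort claim. Met.
  → All conditions met; jurisdiction exists.
Courts with jurisdiction: the Morford High Bench, the Zefmarsh High Bench — 2 in total.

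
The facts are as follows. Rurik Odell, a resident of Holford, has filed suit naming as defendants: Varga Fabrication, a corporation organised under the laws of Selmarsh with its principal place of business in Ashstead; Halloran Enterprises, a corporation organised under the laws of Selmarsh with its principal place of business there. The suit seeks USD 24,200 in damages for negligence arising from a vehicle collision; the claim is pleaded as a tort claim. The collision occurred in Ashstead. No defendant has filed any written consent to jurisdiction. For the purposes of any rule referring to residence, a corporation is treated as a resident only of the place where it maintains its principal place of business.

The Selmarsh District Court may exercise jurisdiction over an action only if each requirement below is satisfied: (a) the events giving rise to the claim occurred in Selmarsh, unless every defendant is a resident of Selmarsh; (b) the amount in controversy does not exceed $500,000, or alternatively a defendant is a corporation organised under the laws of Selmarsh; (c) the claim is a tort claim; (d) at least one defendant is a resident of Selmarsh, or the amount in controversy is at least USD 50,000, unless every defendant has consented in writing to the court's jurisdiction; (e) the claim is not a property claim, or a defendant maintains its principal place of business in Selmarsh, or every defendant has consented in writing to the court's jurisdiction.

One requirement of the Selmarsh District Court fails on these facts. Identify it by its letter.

(a)

The Selmarsh District Court:
  (a) The operative events occurred in Ashstead, not Selmarsh. The proviso offers no rescue either, since the defendants reside as follows — Varga Fabrication in Ashstead, Halloran Enterprises in Selmarsh — not all in Selmarsh. Fails.
  (b) The amount in controversy is $24,200, within the USD 500,000 ceiling, which satisfies one of the alternatives. Met.
  (c) The claim is a tort claim. Condition met.
  (d) Halloran Enterprises resides in Selmarsh, which satisfies one of the alternatives. Met.
  (e) The claim is a tort claim, not a property claim, so one alternative holds. Condition met.
Only condition (a) fails.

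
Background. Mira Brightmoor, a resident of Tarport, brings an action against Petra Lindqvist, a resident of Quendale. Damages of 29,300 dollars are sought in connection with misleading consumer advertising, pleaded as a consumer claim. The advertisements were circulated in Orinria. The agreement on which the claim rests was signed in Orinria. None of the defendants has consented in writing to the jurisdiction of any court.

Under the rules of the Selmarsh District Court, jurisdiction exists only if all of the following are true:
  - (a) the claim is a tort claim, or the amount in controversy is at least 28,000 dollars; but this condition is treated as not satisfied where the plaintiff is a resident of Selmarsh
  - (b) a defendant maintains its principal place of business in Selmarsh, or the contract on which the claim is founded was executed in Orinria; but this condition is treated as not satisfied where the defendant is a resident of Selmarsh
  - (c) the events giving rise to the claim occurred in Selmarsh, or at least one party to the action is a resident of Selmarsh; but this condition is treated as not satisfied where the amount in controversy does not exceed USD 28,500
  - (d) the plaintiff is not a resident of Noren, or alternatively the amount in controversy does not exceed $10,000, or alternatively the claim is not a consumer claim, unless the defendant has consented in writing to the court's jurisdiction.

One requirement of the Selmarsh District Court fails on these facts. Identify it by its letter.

(c)

The Selmarsh District Court:
  (a) The amount in controversy is USD 29,300, which meets the $28,000 floor, which satisfies one of the alternatives. The carve-out does not apply: the plaintiff resides in Tarport, not Selmarsh. Condition met.
  (b) The contract was executed in Orinria, which satisfies one of the alternatives. And the carve-out is inapplicable — the defendant resides in Quendale, not Selmarsh. Condition met.
  (c) The operative events occurred in Orinria, not Selmarsh; no party resides in Selmarsh — every alternative fails. Fails.
  (d) The plaintiff resides in Tarport, which is not Noren, which satisfies one of the alternatives. Condition met.
Only condition (c) fails.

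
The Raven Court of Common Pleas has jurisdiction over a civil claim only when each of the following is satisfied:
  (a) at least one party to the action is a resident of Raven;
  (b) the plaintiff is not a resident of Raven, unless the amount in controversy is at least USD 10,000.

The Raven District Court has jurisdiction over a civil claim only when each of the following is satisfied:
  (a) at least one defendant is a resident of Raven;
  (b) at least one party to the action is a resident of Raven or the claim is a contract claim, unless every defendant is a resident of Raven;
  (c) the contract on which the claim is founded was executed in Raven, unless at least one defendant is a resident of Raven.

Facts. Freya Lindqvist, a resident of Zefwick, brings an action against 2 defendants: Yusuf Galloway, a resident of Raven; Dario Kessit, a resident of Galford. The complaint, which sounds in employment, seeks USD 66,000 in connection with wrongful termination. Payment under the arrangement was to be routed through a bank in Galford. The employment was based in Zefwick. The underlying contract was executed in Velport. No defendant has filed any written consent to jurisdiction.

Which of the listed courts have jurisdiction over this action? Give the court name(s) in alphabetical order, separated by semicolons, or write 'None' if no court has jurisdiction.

the Raven Court of Common Pleas; the Raven District Court

The Raven Court of Common Pleas:
  (a) Yusuf Galloway resides in Raven. Condition met.
  (b) The plaintiff resides in Zefwick, which is not Raven. Satisfied.
  → Jurisdiction lies.
The Raven District Court:
  (a) Yusuf Galloway resides in Raven. Satisfied.
  (b) Yusuf Galloway resides in Raven, so one alternative holds. Condition met.
  (c) The contract was executed in Velport, not Raven. However, Yusuf Galloway resides in Raven, so the 'unless' proviso supplies this condition. Satisfied.
  → All conditions met; jurisdiction exists.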